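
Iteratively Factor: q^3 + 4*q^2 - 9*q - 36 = (q + 4)*(q^2 - 9) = (q + 3)*(q + 4)*(q - 3)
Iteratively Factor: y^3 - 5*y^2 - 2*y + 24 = (y - 3)*(y^2 - 2*y - 8) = (y - 3)*(y + 2)*(y - 4)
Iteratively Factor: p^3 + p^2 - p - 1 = (p + 1)*(p^2 - 1) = (p - 1)*(p + 1)*(p + 1)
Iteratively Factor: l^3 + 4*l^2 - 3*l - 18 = (l + 3)*(l^2 + l - 6) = (l + 3)^2*(l - 2)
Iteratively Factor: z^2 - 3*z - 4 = (z + 1)*(z - 4)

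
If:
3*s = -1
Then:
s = -1/3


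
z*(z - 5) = z^2 - 5*z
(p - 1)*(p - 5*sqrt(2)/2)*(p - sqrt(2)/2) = p^3 - 3*sqrt(2)*p^2 - p^2 + 5*p/2 + 3*sqrt(2)*p - 5/2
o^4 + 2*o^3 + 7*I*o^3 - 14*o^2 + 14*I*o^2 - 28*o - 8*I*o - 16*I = (o + 2)*(o + I)*(o + 2*I)*(o + 4*I)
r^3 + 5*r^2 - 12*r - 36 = (r - 3)*(r + 2)*(r + 6)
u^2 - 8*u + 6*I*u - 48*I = (u - 8)*(u + 6*I)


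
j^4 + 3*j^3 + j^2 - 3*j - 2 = (j - 1)*(j + 1)^2*(j + 2)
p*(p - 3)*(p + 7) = p^3 + 4*p^2 - 21*p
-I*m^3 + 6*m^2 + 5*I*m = m*(m + 5*I)*(-I*m + 1)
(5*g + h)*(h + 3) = 5*g*h + 15*g + h^2 + 3*h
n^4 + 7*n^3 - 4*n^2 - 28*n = n*(n - 2)*(n + 2)*(n + 7)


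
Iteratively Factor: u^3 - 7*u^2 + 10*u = (u - 5)*(u^2 - 2*u) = u*(u - 5)*(u - 2)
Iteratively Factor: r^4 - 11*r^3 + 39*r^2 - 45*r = (r - 3)*(r^3 - 8*r^2 + 15*r) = r*(r - 3)*(r^2 - 8*r + 15) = r*(r - 3)^2*(r - 5)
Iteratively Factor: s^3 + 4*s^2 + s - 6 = (s + 3)*(s^2 + s - 2) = (s + 2)*(s + 3)*(s - 1)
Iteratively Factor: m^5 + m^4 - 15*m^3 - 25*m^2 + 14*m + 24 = (m + 1)*(m^4 - 15*m^2 - 10*m + 24) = (m - 1)*(m + 1)*(m^3 + m^2 - 14*m - 24) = (m - 1)*(m + 1)*(m + 2)*(m^2 - m - 12) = (m - 1)*(m + 1)*(m + 2)*(m + 3)*(m - 4)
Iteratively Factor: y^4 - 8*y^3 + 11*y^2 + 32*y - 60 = (y - 5)*(y^3 - 3*y^2 - 4*y + 12) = (y - 5)*(y + 2)*(y^2 - 5*y + 6) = (y - 5)*(y - 2)*(y + 2)*(y - 3)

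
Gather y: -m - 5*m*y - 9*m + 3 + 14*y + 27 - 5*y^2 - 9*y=-10*m - 5*y^2 + y*(5 - 5*m) + 30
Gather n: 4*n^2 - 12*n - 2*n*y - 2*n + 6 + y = 4*n^2 + n*(-2*y - 14) + y + 6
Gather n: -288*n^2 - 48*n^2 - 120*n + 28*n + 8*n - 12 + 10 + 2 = -336*n^2 - 84*n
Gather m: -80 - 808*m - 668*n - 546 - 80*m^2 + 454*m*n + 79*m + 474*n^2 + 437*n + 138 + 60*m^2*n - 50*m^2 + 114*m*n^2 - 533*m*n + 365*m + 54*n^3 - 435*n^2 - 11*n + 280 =m^2*(60*n - 130) + m*(114*n^2 - 79*n - 364) + 54*n^3 + 39*n^2 - 242*n - 208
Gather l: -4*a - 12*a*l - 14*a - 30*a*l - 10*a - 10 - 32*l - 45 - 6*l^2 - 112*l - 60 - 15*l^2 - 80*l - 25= -28*a - 21*l^2 + l*(-42*a - 224) - 140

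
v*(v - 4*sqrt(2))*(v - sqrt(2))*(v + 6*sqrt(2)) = v^4 + sqrt(2)*v^3 - 52*v^2 + 48*sqrt(2)*v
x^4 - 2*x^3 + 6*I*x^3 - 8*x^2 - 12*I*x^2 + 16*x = x*(x - 2)*(x + 2*I)*(x + 4*I)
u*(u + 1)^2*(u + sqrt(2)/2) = u^4 + sqrt(2)*u^3/2 + 2*u^3 + u^2 + sqrt(2)*u^2 + sqrt(2)*u/2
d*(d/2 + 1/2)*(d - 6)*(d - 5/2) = d^4/2 - 15*d^3/4 + 13*d^2/4 + 15*d/2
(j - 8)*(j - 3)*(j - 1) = j^3 - 12*j^2 + 35*j - 24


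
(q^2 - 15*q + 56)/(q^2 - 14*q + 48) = (q - 7)/(q - 6)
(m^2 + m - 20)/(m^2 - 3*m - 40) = (m - 4)/(m - 8)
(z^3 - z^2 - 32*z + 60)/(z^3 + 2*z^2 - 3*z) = (z^3 - z^2 - 32*z + 60)/(z*(z^2 + 2*z - 3))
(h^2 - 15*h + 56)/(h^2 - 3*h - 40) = (h - 7)/(h + 5)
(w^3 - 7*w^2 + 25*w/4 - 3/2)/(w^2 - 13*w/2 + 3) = w - 1/2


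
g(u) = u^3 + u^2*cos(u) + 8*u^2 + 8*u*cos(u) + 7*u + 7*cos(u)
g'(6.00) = 255.63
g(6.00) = 633.38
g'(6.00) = 255.63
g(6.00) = 633.38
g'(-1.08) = -4.45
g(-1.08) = 0.29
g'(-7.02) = 38.13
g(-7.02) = -0.76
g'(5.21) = 247.21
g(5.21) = 431.24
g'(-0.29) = 11.08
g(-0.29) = 3.18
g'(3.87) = 137.34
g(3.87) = 165.36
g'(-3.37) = -12.13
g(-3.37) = 37.37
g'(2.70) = 44.62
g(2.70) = 64.46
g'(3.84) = 134.40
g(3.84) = 161.29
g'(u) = -u^2*sin(u) + 3*u^2 - 8*u*sin(u) + 2*u*cos(u) + 16*u - 7*sin(u) + 8*cos(u) + 7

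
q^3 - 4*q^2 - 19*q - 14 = (q - 7)*(q + 1)*(q + 2)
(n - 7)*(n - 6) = n^2 - 13*n + 42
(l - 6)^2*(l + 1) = l^3 - 11*l^2 + 24*l + 36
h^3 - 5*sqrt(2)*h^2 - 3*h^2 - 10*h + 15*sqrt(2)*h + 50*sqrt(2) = (h - 5)*(h + 2)*(h - 5*sqrt(2))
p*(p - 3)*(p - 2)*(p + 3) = p^4 - 2*p^3 - 9*p^2 + 18*p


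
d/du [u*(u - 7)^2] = (u - 7)*(3*u - 7)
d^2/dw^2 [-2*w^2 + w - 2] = -4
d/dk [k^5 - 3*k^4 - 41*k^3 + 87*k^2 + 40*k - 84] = 5*k^4 - 12*k^3 - 123*k^2 + 174*k + 40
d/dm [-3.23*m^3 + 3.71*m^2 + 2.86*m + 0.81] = -9.69*m^2 + 7.42*m + 2.86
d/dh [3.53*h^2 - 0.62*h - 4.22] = 7.06*h - 0.62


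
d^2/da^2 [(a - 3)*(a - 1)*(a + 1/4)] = 6*a - 15/2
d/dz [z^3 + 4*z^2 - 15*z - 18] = 3*z^2 + 8*z - 15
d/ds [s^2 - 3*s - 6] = 2*s - 3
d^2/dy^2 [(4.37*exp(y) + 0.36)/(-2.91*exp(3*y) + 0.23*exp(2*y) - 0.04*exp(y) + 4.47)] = (-148.022388*exp(6*y) - 18.662121*exp(5*y) + 4.453927*exp(4*y) - 739.167625*exp(3*y) - 15.17823*exp(2*y) + 0.698532*exp(y) - 87.380901)*exp(y)/(24.642171*exp(9*y) - 5.842989*exp(8*y) + 1.477989*exp(7*y) - 113.73002*exp(6*y) + 17.970942*exp(5*y) - 3.832341*exp(4*y) + 174.680065*exp(3*y) - 13.808277*exp(2*y) + 2.397708*exp(y) - 89.314623)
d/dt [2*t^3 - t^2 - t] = 6*t^2 - 2*t - 1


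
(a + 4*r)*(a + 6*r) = a^2 + 10*a*r + 24*r^2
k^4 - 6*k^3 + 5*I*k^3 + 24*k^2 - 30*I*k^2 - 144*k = k*(k - 6)*(k - 3*I)*(k + 8*I)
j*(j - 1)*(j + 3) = j^3 + 2*j^2 - 3*j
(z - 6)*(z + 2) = z^2 - 4*z - 12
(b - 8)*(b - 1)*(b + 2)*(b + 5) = b^4 - 2*b^3 - 45*b^2 - 34*b + 80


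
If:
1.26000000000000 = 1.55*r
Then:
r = 0.81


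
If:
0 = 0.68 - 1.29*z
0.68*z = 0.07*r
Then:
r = 5.12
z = 0.53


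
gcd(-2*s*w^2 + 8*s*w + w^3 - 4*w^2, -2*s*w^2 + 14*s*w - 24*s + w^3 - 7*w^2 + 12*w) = 2*s*w - 8*s - w^2 + 4*w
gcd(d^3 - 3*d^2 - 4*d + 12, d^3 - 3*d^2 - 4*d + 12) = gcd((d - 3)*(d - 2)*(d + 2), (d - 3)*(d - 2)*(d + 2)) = d^3 - 3*d^2 - 4*d + 12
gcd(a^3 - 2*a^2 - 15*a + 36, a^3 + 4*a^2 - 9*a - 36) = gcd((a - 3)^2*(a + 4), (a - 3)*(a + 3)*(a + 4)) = a^2 + a - 12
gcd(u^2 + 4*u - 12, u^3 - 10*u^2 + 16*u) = u - 2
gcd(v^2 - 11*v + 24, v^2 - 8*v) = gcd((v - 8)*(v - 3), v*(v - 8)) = v - 8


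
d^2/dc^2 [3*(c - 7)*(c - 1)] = 6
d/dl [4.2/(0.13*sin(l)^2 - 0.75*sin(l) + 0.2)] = (3.15 - 1.092*sin(l))*cos(l)/(0.13*sin(l)^2 - 0.75*sin(l) + 0.2)^2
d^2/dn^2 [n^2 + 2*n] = 2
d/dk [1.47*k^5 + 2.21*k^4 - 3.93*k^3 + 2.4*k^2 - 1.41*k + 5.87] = 7.35*k^4 + 8.84*k^3 - 11.79*k^2 + 4.8*k - 1.41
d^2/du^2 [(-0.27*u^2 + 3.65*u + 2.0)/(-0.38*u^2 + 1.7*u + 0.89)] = (-0.705279999999999*u^3 - 1.184916*u^2 + 0.345419999999999*u - 1.440166)/(0.054872*u^6 - 0.73644*u^5 + 2.909052*u^4 - 1.46336*u^3 - 6.813306*u^2 - 4.03971*u - 0.704969)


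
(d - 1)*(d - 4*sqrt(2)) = d^2 - 4*sqrt(2)*d - d + 4*sqrt(2)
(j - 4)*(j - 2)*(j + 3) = j^3 - 3*j^2 - 10*j + 24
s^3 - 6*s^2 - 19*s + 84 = (s - 7)*(s - 3)*(s + 4)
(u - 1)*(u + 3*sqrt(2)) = u^2 - u + 3*sqrt(2)*u - 3*sqrt(2)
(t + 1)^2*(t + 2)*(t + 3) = t^4 + 7*t^3 + 17*t^2 + 17*t + 6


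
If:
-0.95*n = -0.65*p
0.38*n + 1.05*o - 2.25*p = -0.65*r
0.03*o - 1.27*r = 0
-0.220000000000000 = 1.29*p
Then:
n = -0.12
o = -0.32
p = -0.17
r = -0.01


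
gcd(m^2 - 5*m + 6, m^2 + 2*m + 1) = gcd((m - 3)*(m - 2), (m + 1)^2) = 1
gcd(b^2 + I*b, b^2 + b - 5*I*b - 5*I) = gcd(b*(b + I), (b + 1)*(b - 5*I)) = 1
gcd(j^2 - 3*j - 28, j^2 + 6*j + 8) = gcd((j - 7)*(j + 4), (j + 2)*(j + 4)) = j + 4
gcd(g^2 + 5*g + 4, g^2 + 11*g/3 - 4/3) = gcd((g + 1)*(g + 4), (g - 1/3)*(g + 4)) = g + 4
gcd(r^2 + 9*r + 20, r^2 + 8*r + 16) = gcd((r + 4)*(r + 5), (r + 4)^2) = r + 4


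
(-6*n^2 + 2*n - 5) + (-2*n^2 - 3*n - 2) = -8*n^2 - n - 7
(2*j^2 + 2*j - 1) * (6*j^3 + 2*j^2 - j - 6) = 12*j^5 + 16*j^4 - 4*j^3 - 16*j^2 - 11*j + 6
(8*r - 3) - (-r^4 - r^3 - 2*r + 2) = r^4 + r^3 + 10*r - 5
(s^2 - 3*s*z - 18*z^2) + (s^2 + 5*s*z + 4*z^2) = 2*s^2 + 2*s*z - 14*z^2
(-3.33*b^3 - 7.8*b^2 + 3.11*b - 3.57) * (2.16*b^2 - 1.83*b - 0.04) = -7.1928*b^5 - 10.7541*b^4 + 21.1248*b^3 - 13.0905*b^2 + 6.4087*b + 0.1428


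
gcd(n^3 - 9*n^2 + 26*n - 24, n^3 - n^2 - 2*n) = n - 2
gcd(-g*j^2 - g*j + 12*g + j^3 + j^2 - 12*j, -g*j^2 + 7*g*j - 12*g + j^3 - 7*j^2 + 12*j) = g*j - 3*g - j^2 + 3*j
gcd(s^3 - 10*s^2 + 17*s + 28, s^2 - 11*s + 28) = s^2 - 11*s + 28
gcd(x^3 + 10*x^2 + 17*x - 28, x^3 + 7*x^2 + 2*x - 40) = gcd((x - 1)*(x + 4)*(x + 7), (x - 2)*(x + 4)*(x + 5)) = x + 4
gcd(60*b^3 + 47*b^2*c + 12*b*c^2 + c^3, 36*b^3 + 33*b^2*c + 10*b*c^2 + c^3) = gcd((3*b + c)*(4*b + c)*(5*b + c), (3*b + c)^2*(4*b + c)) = 12*b^2 + 7*b*c + c^2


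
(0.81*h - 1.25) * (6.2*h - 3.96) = 5.022*h^2 - 10.9576*h + 4.95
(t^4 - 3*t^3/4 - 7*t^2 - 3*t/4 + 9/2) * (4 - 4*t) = -4*t^5 + 7*t^4 + 25*t^3 - 25*t^2 - 21*t + 18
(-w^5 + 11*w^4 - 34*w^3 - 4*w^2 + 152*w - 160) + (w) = -w^5 + 11*w^4 - 34*w^3 - 4*w^2 + 153*w - 160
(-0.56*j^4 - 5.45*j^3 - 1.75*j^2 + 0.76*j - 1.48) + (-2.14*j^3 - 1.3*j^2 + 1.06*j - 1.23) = -0.56*j^4 - 7.59*j^3 - 3.05*j^2 + 1.82*j - 2.71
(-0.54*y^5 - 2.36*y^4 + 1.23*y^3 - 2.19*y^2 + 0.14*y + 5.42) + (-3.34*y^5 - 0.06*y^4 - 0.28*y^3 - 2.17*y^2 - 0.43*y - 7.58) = -3.88*y^5 - 2.42*y^4 + 0.95*y^3 - 4.36*y^2 - 0.29*y - 2.16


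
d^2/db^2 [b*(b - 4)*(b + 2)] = 6*b - 4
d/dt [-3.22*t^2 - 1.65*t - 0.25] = -6.44*t - 1.65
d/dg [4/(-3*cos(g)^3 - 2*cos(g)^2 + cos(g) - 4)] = 4*(-9*cos(g)^2 - 4*cos(g) + 1)*sin(g)/(3*cos(g)^3 + 2*cos(g)^2 - cos(g) + 4)^2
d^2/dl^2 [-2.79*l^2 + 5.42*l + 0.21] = -5.58000000000000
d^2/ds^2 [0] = 0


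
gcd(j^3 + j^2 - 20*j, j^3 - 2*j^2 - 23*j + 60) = j^2 + j - 20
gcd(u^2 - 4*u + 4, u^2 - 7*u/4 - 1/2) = u - 2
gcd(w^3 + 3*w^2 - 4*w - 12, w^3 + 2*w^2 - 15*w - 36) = w + 3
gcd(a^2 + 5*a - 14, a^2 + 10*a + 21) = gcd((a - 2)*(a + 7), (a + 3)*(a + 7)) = a + 7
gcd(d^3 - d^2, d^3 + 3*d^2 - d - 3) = d - 1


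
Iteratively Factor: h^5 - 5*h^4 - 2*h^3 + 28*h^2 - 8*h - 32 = (h - 2)*(h^4 - 3*h^3 - 8*h^2 + 12*h + 16) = (h - 2)^2*(h^3 - h^2 - 10*h - 8) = (h - 2)^2*(h + 2)*(h^2 - 3*h - 4) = (h - 4)*(h - 2)^2*(h + 2)*(h + 1)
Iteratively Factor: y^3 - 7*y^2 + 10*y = (y - 2)*(y^2 - 5*y) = (y - 5)*(y - 2)*(y)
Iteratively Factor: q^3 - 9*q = (q)*(q^2 - 9) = q*(q - 3)*(q + 3)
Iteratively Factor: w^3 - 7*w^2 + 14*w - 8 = (w - 2)*(w^2 - 5*w + 4) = (w - 4)*(w - 2)*(w - 1)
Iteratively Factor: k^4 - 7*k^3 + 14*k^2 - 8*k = (k - 2)*(k^3 - 5*k^2 + 4*k) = (k - 4)*(k - 2)*(k^2 - k) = (k - 4)*(k - 2)*(k - 1)*(k)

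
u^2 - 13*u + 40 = (u - 8)*(u - 5)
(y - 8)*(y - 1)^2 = y^3 - 10*y^2 + 17*y - 8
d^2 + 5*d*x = d*(d + 5*x)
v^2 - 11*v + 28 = (v - 7)*(v - 4)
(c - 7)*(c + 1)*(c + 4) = c^3 - 2*c^2 - 31*c - 28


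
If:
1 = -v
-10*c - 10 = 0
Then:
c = -1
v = -1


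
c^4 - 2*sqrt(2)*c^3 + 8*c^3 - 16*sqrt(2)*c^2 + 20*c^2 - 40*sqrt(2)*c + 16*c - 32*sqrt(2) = (c + 2)^2*(c + 4)*(c - 2*sqrt(2))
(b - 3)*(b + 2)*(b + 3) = b^3 + 2*b^2 - 9*b - 18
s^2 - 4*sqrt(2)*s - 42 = (s - 7*sqrt(2))*(s + 3*sqrt(2))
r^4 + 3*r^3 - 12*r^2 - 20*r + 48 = (r - 2)^2*(r + 3)*(r + 4)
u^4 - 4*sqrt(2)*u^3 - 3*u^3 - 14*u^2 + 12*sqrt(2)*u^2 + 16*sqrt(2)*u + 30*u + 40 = (u - 4)*(u + 1)*(u - 5*sqrt(2))*(u + sqrt(2))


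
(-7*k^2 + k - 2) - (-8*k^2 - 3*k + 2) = k^2 + 4*k - 4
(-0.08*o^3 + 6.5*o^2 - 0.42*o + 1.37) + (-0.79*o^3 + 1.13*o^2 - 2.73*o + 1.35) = -0.87*o^3 + 7.63*o^2 - 3.15*o + 2.72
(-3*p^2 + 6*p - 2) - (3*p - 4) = -3*p^2 + 3*p + 2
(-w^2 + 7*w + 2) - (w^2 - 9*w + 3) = -2*w^2 + 16*w - 1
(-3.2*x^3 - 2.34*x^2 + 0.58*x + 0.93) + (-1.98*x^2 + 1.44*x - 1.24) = -3.2*x^3 - 4.32*x^2 + 2.02*x - 0.31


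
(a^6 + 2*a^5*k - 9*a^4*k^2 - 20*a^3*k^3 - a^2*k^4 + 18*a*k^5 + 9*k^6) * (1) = a^6 + 2*a^5*k - 9*a^4*k^2 - 20*a^3*k^3 - a^2*k^4 + 18*a*k^5 + 9*k^6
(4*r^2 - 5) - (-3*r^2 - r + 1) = 7*r^2 + r - 6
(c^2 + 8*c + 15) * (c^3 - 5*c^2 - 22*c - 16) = c^5 + 3*c^4 - 47*c^3 - 267*c^2 - 458*c - 240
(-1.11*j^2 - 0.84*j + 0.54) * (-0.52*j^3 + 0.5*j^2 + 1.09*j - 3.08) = 0.5772*j^5 - 0.1182*j^4 - 1.9107*j^3 + 2.7732*j^2 + 3.1758*j - 1.6632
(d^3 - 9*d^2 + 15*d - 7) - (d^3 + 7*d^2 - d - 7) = -16*d^2 + 16*d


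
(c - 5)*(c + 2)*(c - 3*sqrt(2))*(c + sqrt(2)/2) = c^4 - 5*sqrt(2)*c^3/2 - 3*c^3 - 13*c^2 + 15*sqrt(2)*c^2/2 + 9*c + 25*sqrt(2)*c + 30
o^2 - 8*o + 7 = (o - 7)*(o - 1)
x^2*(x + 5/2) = x^3 + 5*x^2/2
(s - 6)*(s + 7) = s^2 + s - 42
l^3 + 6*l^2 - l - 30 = (l - 2)*(l + 3)*(l + 5)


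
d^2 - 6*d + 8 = (d - 4)*(d - 2)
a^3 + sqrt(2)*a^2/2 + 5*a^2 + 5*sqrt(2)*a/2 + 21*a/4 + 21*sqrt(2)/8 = (a + 3/2)*(a + 7/2)*(a + sqrt(2)/2)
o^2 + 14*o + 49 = (o + 7)^2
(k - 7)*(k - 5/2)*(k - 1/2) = k^3 - 10*k^2 + 89*k/4 - 35/4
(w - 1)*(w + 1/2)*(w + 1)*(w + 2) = w^4 + 5*w^3/2 - 5*w/2 - 1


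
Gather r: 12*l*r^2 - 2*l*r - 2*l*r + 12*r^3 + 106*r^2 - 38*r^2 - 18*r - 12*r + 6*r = 12*r^3 + r^2*(12*l + 68) + r*(-4*l - 24)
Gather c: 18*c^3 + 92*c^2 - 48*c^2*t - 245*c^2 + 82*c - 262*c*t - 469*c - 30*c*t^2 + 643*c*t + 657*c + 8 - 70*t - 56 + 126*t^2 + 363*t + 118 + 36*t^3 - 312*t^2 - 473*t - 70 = 18*c^3 + c^2*(-48*t - 153) + c*(-30*t^2 + 381*t + 270) + 36*t^3 - 186*t^2 - 180*t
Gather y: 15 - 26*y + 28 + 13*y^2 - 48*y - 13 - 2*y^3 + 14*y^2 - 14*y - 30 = -2*y^3 + 27*y^2 - 88*y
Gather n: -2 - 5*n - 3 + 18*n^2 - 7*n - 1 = 18*n^2 - 12*n - 6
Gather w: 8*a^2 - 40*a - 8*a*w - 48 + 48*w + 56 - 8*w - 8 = 8*a^2 - 40*a + w*(40 - 8*a)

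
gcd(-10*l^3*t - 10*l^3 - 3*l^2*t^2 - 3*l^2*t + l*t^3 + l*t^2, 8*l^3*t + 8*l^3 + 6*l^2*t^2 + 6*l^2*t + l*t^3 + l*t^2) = 2*l^2*t + 2*l^2 + l*t^2 + l*t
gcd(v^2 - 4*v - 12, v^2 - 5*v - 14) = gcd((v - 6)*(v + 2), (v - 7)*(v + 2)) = v + 2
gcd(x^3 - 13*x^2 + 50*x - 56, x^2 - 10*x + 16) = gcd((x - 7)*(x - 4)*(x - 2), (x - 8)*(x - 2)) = x - 2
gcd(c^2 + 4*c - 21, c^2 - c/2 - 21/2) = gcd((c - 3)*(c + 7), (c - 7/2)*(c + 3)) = 1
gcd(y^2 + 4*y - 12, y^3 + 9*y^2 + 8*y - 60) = y^2 + 4*y - 12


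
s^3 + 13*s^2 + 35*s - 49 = (s - 1)*(s + 7)^2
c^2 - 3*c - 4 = (c - 4)*(c + 1)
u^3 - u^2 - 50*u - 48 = (u - 8)*(u + 1)*(u + 6)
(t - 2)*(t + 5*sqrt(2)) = t^2 - 2*t + 5*sqrt(2)*t - 10*sqrt(2)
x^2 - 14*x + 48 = (x - 8)*(x - 6)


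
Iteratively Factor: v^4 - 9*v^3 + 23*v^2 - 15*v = (v - 3)*(v^3 - 6*v^2 + 5*v) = (v - 3)*(v - 1)*(v^2 - 5*v) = (v - 5)*(v - 3)*(v - 1)*(v)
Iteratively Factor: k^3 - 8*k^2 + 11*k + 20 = (k - 4)*(k^2 - 4*k - 5) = (k - 5)*(k - 4)*(k + 1)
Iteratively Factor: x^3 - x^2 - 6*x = (x)*(x^2 - x - 6) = x*(x - 3)*(x + 2)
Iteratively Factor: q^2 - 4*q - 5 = (q - 5)*(q + 1)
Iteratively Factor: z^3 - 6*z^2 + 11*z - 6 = (z - 2)*(z^2 - 4*z + 3) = (z - 2)*(z - 1)*(z - 3)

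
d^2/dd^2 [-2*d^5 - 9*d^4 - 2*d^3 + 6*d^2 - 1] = -40*d^3 - 108*d^2 - 12*d + 12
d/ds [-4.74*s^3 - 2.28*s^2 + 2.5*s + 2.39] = -14.22*s^2 - 4.56*s + 2.5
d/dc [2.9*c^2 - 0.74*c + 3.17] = 5.8*c - 0.74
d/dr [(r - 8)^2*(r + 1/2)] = (r - 8)*(3*r - 7)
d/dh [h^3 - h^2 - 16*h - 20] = 3*h^2 - 2*h - 16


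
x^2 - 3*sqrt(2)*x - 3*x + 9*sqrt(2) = (x - 3)*(x - 3*sqrt(2))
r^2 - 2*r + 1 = (r - 1)^2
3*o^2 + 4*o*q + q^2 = (o + q)*(3*o + q)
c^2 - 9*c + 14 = (c - 7)*(c - 2)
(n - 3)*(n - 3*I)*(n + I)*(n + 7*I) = n^4 - 3*n^3 + 5*I*n^3 + 17*n^2 - 15*I*n^2 - 51*n + 21*I*n - 63*I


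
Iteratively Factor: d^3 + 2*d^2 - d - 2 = (d + 2)*(d^2 - 1) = (d + 1)*(d + 2)*(d - 1)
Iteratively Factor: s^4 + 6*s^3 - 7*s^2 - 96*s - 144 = (s + 4)*(s^3 + 2*s^2 - 15*s - 36) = (s - 4)*(s + 4)*(s^2 + 6*s + 9) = (s - 4)*(s + 3)*(s + 4)*(s + 3)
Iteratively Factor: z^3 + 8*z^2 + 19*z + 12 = (z + 3)*(z^2 + 5*z + 4) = (z + 3)*(z + 4)*(z + 1)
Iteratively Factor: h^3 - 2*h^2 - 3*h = (h)*(h^2 - 2*h - 3) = h*(h - 3)*(h + 1)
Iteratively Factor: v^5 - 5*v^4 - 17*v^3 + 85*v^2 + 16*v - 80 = (v + 1)*(v^4 - 6*v^3 - 11*v^2 + 96*v - 80) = (v - 5)*(v + 1)*(v^3 - v^2 - 16*v + 16) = (v - 5)*(v - 1)*(v + 1)*(v^2 - 16) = (v - 5)*(v - 1)*(v + 1)*(v + 4)*(v - 4)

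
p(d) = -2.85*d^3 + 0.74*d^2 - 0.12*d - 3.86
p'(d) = -8.55*d^2 + 1.48*d - 0.12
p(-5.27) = 434.46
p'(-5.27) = -245.38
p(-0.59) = -2.95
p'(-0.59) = -3.97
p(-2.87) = 69.95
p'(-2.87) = -74.79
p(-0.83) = -1.62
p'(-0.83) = -7.24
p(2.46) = -42.10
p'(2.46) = -48.22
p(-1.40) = 5.58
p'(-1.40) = -18.95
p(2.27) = -33.66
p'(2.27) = -40.82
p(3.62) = -129.80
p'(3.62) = -106.81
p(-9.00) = 2134.81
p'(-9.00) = -705.99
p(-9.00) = 2134.81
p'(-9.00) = -705.99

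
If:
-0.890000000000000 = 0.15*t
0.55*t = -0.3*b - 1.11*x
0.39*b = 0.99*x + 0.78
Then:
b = 5.61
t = -5.93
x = 1.42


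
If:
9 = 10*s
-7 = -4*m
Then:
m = 7/4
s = 9/10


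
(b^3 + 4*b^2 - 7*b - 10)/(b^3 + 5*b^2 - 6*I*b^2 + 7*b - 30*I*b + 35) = (b^2 - b - 2)/(b^2 - 6*I*b + 7)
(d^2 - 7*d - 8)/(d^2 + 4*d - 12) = (d^2 - 7*d - 8)/(d^2 + 4*d - 12)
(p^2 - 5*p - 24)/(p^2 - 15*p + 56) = (p + 3)/(p - 7)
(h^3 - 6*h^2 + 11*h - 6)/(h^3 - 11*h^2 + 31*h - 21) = (h - 2)/(h - 7)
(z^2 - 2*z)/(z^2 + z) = (z - 2)/(z + 1)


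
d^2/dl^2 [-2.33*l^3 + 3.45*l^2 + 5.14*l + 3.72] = 6.9 - 13.98*l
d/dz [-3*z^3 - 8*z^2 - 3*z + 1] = -9*z^2 - 16*z - 3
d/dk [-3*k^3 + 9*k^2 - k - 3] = -9*k^2 + 18*k - 1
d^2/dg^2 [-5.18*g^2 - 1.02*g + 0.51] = -10.3600000000000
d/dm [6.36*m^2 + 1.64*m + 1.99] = 12.72*m + 1.64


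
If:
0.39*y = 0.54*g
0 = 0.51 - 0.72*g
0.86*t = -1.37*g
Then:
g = 0.71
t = -1.13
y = 0.98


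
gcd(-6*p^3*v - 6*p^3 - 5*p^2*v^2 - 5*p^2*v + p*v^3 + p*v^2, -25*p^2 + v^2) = 1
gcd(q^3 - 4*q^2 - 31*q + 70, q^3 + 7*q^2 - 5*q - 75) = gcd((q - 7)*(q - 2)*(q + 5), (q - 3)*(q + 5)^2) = q + 5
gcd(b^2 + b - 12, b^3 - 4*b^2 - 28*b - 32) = 1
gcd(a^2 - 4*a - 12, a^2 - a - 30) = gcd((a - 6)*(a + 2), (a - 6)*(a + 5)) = a - 6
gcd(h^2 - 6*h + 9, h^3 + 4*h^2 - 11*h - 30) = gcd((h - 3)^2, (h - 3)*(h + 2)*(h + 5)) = h - 3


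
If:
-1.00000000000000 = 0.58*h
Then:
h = -1.72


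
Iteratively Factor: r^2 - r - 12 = (r + 3)*(r - 4)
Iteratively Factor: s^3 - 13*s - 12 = (s + 1)*(s^2 - s - 12) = (s - 4)*(s + 1)*(s + 3)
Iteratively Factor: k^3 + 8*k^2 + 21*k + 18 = (k + 2)*(k^2 + 6*k + 9) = (k + 2)*(k + 3)*(k + 3)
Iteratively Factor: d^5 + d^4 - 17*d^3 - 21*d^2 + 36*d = (d - 4)*(d^4 + 5*d^3 + 3*d^2 - 9*d) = d*(d - 4)*(d^3 + 5*d^2 + 3*d - 9) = d*(d - 4)*(d + 3)*(d^2 + 2*d - 3) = d*(d - 4)*(d - 1)*(d + 3)*(d + 3)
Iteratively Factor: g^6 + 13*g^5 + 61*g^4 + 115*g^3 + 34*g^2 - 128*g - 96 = (g + 1)*(g^5 + 12*g^4 + 49*g^3 + 66*g^2 - 32*g - 96) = (g + 1)*(g + 2)*(g^4 + 10*g^3 + 29*g^2 + 8*g - 48) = (g - 1)*(g + 1)*(g + 2)*(g^3 + 11*g^2 + 40*g + 48) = (g - 1)*(g + 1)*(g + 2)*(g + 4)*(g^2 + 7*g + 12) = (g - 1)*(g + 1)*(g + 2)*(g + 4)^2*(g + 3)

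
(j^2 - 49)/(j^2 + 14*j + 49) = (j - 7)/(j + 7)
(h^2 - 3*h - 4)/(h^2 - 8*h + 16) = (h + 1)/(h - 4)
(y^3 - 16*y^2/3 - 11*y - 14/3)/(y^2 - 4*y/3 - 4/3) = (y^2 - 6*y - 7)/(y - 2)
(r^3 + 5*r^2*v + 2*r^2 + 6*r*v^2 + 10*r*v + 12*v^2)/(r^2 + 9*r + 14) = (r^2 + 5*r*v + 6*v^2)/(r + 7)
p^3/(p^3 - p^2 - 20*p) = p^2/(p^2 - p - 20)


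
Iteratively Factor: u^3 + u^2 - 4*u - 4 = (u + 2)*(u^2 - u - 2) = (u + 1)*(u + 2)*(u - 2)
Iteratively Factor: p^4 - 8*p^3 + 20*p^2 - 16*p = (p - 2)*(p^3 - 6*p^2 + 8*p) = (p - 2)^2*(p^2 - 4*p) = (p - 4)*(p - 2)^2*(p)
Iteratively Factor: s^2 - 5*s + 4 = (s - 4)*(s - 1)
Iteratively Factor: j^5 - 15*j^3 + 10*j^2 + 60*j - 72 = (j - 2)*(j^4 + 2*j^3 - 11*j^2 - 12*j + 36) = (j - 2)*(j + 3)*(j^3 - j^2 - 8*j + 12) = (j - 2)^2*(j + 3)*(j^2 + j - 6) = (j - 2)^3*(j + 3)*(j + 3)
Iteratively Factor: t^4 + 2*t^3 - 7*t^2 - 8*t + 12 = (t + 2)*(t^3 - 7*t + 6) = (t - 1)*(t + 2)*(t^2 + t - 6) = (t - 1)*(t + 2)*(t + 3)*(t - 2)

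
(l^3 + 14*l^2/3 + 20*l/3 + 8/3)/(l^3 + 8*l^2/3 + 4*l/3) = (l + 2)/l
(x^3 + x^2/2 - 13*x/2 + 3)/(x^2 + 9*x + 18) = (x^2 - 5*x/2 + 1)/(x + 6)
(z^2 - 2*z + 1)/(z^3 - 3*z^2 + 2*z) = (z - 1)/(z*(z - 2))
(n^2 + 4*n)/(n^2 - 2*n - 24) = n/(n - 6)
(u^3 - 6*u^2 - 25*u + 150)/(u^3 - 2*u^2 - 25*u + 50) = (u - 6)/(u - 2)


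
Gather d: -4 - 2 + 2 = -4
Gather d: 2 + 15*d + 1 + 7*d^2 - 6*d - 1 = 7*d^2 + 9*d + 2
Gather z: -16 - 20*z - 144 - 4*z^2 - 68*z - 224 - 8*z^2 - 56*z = -12*z^2 - 144*z - 384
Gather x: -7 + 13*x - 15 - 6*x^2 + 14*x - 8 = -6*x^2 + 27*x - 30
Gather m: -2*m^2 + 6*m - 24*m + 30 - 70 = -2*m^2 - 18*m - 40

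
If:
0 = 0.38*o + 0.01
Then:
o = -0.03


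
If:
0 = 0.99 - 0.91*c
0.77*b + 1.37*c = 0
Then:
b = -1.94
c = 1.09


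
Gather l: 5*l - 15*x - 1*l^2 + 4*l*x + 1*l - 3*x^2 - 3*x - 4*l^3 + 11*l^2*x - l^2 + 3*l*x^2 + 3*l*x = -4*l^3 + l^2*(11*x - 2) + l*(3*x^2 + 7*x + 6) - 3*x^2 - 18*x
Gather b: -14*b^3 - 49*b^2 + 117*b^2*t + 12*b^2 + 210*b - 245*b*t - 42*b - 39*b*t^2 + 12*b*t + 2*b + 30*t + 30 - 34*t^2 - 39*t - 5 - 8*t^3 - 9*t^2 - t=-14*b^3 + b^2*(117*t - 37) + b*(-39*t^2 - 233*t + 170) - 8*t^3 - 43*t^2 - 10*t + 25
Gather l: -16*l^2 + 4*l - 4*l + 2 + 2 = 4 - 16*l^2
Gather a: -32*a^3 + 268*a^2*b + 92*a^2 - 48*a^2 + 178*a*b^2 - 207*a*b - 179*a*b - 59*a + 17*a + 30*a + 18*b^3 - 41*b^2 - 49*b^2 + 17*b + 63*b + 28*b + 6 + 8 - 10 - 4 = -32*a^3 + a^2*(268*b + 44) + a*(178*b^2 - 386*b - 12) + 18*b^3 - 90*b^2 + 108*b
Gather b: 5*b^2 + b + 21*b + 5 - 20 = 5*b^2 + 22*b - 15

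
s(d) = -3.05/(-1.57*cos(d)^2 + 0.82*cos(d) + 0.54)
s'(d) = -3.05*(-3.14*sin(d)*cos(d) + 0.82*sin(d))/(-1.57*cos(d)^2 + 0.82*cos(d) + 0.54)^2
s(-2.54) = 2.54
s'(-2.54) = 4.06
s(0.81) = -8.50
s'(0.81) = 23.05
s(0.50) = -60.42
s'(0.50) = 1110.69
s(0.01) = 14.53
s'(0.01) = 1.61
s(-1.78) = -10.10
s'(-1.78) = 48.16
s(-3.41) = 1.78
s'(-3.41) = -1.06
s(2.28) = 4.62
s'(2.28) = -15.23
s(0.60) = -20.70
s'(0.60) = 140.57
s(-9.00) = 2.02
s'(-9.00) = 2.03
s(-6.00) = 25.40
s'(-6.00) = 129.71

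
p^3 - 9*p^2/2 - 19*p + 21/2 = (p - 7)*(p - 1/2)*(p + 3)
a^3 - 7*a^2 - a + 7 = (a - 7)*(a - 1)*(a + 1)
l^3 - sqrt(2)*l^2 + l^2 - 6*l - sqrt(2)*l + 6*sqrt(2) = (l - 2)*(l + 3)*(l - sqrt(2))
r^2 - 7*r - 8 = (r - 8)*(r + 1)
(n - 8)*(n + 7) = n^2 - n - 56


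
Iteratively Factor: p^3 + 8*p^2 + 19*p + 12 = (p + 4)*(p^2 + 4*p + 3) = (p + 1)*(p + 4)*(p + 3)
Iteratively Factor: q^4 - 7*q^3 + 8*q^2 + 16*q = (q + 1)*(q^3 - 8*q^2 + 16*q) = (q - 4)*(q + 1)*(q^2 - 4*q) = (q - 4)^2*(q + 1)*(q)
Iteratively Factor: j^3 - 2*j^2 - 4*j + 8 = (j - 2)*(j^2 - 4) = (j - 2)*(j + 2)*(j - 2)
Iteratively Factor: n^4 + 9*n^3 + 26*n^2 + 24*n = (n + 4)*(n^3 + 5*n^2 + 6*n) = (n + 2)*(n + 4)*(n^2 + 3*n) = n*(n + 2)*(n + 4)*(n + 3)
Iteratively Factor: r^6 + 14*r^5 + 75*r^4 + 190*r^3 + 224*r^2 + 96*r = (r + 4)*(r^5 + 10*r^4 + 35*r^3 + 50*r^2 + 24*r) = (r + 2)*(r + 4)*(r^4 + 8*r^3 + 19*r^2 + 12*r) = r*(r + 2)*(r + 4)*(r^3 + 8*r^2 + 19*r + 12) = r*(r + 1)*(r + 2)*(r + 4)*(r^2 + 7*r + 12) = r*(r + 1)*(r + 2)*(r + 3)*(r + 4)*(r + 4)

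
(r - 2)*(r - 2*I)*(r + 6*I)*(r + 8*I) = r^4 - 2*r^3 + 12*I*r^3 - 20*r^2 - 24*I*r^2 + 40*r + 96*I*r - 192*I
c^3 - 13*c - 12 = (c - 4)*(c + 1)*(c + 3)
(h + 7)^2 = h^2 + 14*h + 49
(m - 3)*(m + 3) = m^2 - 9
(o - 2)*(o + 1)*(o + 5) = o^3 + 4*o^2 - 7*o - 10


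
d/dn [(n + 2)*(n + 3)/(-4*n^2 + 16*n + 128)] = (9*n^2 + 76*n + 136)/(4*(n^4 - 8*n^3 - 48*n^2 + 256*n + 1024))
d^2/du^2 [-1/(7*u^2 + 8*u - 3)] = 2*(49*u^2 + 56*u - 4*(7*u + 4)^2 - 21)/(7*u^2 + 8*u - 3)^3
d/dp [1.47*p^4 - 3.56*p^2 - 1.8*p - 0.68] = 5.88*p^3 - 7.12*p - 1.8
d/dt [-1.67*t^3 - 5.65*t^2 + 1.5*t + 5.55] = -5.01*t^2 - 11.3*t + 1.5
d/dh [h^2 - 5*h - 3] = 2*h - 5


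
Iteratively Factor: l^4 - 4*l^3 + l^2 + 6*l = (l - 2)*(l^3 - 2*l^2 - 3*l) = (l - 3)*(l - 2)*(l^2 + l) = (l - 3)*(l - 2)*(l + 1)*(l)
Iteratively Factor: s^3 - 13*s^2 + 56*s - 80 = (s - 5)*(s^2 - 8*s + 16) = (s - 5)*(s - 4)*(s - 4)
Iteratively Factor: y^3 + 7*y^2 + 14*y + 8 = (y + 1)*(y^2 + 6*y + 8) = (y + 1)*(y + 2)*(y + 4)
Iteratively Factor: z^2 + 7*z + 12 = (z + 4)*(z + 3)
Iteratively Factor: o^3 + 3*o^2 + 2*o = (o + 2)*(o^2 + o) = (o + 1)*(o + 2)*(o)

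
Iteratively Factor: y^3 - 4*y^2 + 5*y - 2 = (y - 1)*(y^2 - 3*y + 2) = (y - 2)*(y - 1)*(y - 1)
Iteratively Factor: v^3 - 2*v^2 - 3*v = (v)*(v^2 - 2*v - 3) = v*(v + 1)*(v - 3)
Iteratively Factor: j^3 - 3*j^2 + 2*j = (j)*(j^2 - 3*j + 2) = j*(j - 1)*(j - 2)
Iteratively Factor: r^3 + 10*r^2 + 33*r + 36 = (r + 3)*(r^2 + 7*r + 12) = (r + 3)*(r + 4)*(r + 3)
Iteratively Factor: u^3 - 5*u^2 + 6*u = (u - 2)*(u^2 - 3*u) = (u - 3)*(u - 2)*(u)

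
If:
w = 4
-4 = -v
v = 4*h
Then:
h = 1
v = 4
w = 4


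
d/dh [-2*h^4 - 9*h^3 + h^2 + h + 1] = -8*h^3 - 27*h^2 + 2*h + 1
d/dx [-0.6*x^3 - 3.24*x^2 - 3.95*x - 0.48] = -1.8*x^2 - 6.48*x - 3.95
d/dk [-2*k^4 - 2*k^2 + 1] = -8*k^3 - 4*k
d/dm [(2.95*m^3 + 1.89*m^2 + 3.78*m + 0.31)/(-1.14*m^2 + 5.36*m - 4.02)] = (-3.363*m^4 + 31.624*m^3 - 21.1374*m^2 - 14.4888*m - 16.8572)/(1.2996*m^4 - 12.2208*m^3 + 37.8952*m^2 - 43.0944*m + 16.1604)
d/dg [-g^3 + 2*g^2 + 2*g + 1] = -3*g^2 + 4*g + 2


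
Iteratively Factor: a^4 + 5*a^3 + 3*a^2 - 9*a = (a + 3)*(a^3 + 2*a^2 - 3*a) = a*(a + 3)*(a^2 + 2*a - 3) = a*(a - 1)*(a + 3)*(a + 3)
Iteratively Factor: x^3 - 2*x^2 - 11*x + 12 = (x + 3)*(x^2 - 5*x + 4) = (x - 4)*(x + 3)*(x - 1)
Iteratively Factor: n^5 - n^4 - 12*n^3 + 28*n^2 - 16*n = (n - 2)*(n^4 + n^3 - 10*n^2 + 8*n) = n*(n - 2)*(n^3 + n^2 - 10*n + 8) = n*(n - 2)*(n + 4)*(n^2 - 3*n + 2) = n*(n - 2)*(n - 1)*(n + 4)*(n - 2)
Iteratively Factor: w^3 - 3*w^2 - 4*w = (w)*(w^2 - 3*w - 4) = w*(w - 4)*(w + 1)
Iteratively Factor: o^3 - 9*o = (o)*(o^2 - 9) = o*(o - 3)*(o + 3)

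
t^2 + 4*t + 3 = (t + 1)*(t + 3)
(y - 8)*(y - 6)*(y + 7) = y^3 - 7*y^2 - 50*y + 336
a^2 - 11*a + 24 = (a - 8)*(a - 3)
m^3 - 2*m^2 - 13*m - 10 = (m - 5)*(m + 1)*(m + 2)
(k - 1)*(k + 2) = k^2 + k - 2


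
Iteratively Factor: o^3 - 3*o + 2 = (o + 2)*(o^2 - 2*o + 1) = (o - 1)*(o + 2)*(o - 1)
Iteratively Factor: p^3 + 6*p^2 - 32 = (p - 2)*(p^2 + 8*p + 16) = (p - 2)*(p + 4)*(p + 4)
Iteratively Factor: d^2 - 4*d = (d)*(d - 4)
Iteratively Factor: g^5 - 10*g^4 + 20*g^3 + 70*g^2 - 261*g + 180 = (g - 3)*(g^4 - 7*g^3 - g^2 + 67*g - 60) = (g - 3)*(g - 1)*(g^3 - 6*g^2 - 7*g + 60) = (g - 4)*(g - 3)*(g - 1)*(g^2 - 2*g - 15) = (g - 5)*(g - 4)*(g - 3)*(g - 1)*(g + 3)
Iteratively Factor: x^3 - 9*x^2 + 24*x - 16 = (x - 1)*(x^2 - 8*x + 16) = (x - 4)*(x - 1)*(x - 4)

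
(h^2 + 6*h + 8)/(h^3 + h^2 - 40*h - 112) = (h + 2)/(h^2 - 3*h - 28)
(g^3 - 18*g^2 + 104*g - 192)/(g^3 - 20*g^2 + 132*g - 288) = (g - 4)/(g - 6)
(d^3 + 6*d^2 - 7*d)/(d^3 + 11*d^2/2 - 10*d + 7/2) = 2*d/(2*d - 1)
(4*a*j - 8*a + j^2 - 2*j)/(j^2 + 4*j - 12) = (4*a + j)/(j + 6)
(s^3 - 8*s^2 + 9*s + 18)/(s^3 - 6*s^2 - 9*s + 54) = (s + 1)/(s + 3)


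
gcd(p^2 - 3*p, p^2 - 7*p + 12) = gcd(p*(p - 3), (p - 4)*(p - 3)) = p - 3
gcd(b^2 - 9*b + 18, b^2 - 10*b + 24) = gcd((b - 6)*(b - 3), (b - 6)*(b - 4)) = b - 6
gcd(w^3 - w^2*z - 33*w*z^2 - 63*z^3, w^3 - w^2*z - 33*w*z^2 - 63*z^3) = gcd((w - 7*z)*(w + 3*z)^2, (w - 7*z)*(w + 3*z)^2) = -w^3 + w^2*z + 33*w*z^2 + 63*z^3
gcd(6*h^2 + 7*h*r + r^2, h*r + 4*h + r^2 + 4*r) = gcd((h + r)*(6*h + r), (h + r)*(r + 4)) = h + r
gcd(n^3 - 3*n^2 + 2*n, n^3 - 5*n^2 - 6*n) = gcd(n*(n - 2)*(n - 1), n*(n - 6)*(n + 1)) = n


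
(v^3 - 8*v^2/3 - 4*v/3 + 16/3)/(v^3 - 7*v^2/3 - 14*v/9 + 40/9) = 3*(v - 2)/(3*v - 5)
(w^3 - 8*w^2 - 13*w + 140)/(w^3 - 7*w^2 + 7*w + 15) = (w^2 - 3*w - 28)/(w^2 - 2*w - 3)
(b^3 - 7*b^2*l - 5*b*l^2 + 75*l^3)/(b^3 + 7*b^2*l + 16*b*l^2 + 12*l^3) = (b^2 - 10*b*l + 25*l^2)/(b^2 + 4*b*l + 4*l^2)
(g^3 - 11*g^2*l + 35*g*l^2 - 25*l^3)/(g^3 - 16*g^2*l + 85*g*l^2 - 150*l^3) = (g - l)/(g - 6*l)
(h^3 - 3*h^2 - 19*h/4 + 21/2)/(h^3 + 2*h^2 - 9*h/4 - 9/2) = (2*h - 7)/(2*h + 3)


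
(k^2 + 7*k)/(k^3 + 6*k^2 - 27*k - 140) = k/(k^2 - k - 20)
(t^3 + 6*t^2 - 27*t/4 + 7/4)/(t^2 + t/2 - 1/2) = (2*t^2 + 13*t - 7)/(2*(t + 1))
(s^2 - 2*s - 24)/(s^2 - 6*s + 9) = (s^2 - 2*s - 24)/(s^2 - 6*s + 9)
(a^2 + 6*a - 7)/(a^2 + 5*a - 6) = (a + 7)/(a + 6)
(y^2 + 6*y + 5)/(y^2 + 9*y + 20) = (y + 1)/(y + 4)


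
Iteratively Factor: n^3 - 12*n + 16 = (n - 2)*(n^2 + 2*n - 8) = (n - 2)^2*(n + 4)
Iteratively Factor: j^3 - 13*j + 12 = (j + 4)*(j^2 - 4*j + 3) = (j - 3)*(j + 4)*(j - 1)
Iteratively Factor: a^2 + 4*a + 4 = (a + 2)*(a + 2)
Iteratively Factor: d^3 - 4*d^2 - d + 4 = (d - 1)*(d^2 - 3*d - 4) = (d - 4)*(d - 1)*(d + 1)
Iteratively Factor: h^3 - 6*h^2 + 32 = (h - 4)*(h^2 - 2*h - 8) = (h - 4)^2*(h + 2)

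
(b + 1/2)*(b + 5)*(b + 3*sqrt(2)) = b^3 + 3*sqrt(2)*b^2 + 11*b^2/2 + 5*b/2 + 33*sqrt(2)*b/2 + 15*sqrt(2)/2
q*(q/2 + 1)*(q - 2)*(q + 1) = q^4/2 + q^3/2 - 2*q^2 - 2*q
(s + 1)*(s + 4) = s^2 + 5*s + 4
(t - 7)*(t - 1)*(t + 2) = t^3 - 6*t^2 - 9*t + 14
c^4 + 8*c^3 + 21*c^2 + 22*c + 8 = (c + 1)^2*(c + 2)*(c + 4)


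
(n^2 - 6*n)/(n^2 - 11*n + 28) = n*(n - 6)/(n^2 - 11*n + 28)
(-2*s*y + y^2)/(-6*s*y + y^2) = (2*s - y)/(6*s - y)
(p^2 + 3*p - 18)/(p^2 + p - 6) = (p^2 + 3*p - 18)/(p^2 + p - 6)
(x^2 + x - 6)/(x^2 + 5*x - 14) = (x + 3)/(x + 7)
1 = 1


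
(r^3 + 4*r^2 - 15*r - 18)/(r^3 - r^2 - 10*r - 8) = (r^2 + 3*r - 18)/(r^2 - 2*r - 8)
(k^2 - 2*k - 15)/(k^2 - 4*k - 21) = (k - 5)/(k - 7)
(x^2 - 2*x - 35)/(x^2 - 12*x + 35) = (x + 5)/(x - 5)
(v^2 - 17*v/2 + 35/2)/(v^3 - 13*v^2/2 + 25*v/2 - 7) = (v - 5)/(v^2 - 3*v + 2)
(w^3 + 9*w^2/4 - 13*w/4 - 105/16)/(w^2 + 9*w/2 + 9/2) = (8*w^2 + 6*w - 35)/(8*(w + 3))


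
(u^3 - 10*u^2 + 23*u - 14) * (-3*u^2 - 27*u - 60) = -3*u^5 + 3*u^4 + 141*u^3 + 21*u^2 - 1002*u + 840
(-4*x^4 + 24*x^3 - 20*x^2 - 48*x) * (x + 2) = -4*x^5 + 16*x^4 + 28*x^3 - 88*x^2 - 96*x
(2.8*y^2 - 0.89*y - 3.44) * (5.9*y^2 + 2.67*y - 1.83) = 16.52*y^4 + 2.225*y^3 - 27.7963*y^2 - 7.5561*y + 6.2952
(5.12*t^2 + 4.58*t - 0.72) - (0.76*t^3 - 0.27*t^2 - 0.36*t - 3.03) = -0.76*t^3 + 5.39*t^2 + 4.94*t + 2.31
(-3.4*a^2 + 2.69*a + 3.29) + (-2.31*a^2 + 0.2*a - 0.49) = -5.71*a^2 + 2.89*a + 2.8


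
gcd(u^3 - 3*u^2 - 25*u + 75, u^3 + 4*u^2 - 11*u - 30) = u^2 + 2*u - 15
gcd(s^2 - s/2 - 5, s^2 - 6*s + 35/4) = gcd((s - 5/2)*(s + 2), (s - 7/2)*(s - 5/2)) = s - 5/2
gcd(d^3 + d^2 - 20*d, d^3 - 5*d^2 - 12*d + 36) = 1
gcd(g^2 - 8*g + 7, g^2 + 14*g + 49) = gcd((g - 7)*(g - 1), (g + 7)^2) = 1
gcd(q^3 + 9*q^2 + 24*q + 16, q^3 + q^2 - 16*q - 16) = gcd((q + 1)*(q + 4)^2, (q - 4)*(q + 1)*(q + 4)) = q^2 + 5*q + 4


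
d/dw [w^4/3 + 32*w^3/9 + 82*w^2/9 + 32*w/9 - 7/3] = 4*w^3/3 + 32*w^2/3 + 164*w/9 + 32/9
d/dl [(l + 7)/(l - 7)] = -14/(l - 7)^2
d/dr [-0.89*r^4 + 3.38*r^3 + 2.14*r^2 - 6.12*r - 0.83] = -3.56*r^3 + 10.14*r^2 + 4.28*r - 6.12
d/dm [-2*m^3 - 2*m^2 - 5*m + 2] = -6*m^2 - 4*m - 5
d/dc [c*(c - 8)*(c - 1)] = 3*c^2 - 18*c + 8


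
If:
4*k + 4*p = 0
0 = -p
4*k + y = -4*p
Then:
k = 0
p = 0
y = 0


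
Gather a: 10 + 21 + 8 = 39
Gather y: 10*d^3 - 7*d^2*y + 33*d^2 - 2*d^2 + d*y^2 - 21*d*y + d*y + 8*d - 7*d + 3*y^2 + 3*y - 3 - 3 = 10*d^3 + 31*d^2 + d + y^2*(d + 3) + y*(-7*d^2 - 20*d + 3) - 6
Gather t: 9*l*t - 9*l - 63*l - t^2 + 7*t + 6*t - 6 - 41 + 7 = -72*l - t^2 + t*(9*l + 13) - 40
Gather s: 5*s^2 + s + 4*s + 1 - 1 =5*s^2 + 5*s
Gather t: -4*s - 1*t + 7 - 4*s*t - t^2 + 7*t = -4*s - t^2 + t*(6 - 4*s) + 7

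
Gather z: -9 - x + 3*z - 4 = -x + 3*z - 13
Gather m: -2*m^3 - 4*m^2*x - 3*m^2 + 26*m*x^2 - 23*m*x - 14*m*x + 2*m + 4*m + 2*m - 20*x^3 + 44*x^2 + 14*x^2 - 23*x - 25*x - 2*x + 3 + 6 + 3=-2*m^3 + m^2*(-4*x - 3) + m*(26*x^2 - 37*x + 8) - 20*x^3 + 58*x^2 - 50*x + 12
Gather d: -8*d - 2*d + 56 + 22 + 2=80 - 10*d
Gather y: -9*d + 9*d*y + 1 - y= -9*d + y*(9*d - 1) + 1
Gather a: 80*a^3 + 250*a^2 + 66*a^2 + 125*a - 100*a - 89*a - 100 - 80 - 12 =80*a^3 + 316*a^2 - 64*a - 192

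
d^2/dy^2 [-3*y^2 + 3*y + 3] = -6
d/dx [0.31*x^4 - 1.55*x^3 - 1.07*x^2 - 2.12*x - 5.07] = 1.24*x^3 - 4.65*x^2 - 2.14*x - 2.12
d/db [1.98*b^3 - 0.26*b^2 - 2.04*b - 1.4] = 5.94*b^2 - 0.52*b - 2.04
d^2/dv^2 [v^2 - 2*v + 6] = 2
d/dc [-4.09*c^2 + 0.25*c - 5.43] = 0.25 - 8.18*c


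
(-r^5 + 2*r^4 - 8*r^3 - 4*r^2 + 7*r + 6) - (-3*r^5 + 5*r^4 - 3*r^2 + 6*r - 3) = 2*r^5 - 3*r^4 - 8*r^3 - r^2 + r + 9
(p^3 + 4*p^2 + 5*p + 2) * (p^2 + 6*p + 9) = p^5 + 10*p^4 + 38*p^3 + 68*p^2 + 57*p + 18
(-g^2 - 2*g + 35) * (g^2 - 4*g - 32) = -g^4 + 2*g^3 + 75*g^2 - 76*g - 1120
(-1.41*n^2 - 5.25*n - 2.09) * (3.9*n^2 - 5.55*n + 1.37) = -5.499*n^4 - 12.6495*n^3 + 19.0548*n^2 + 4.407*n - 2.8633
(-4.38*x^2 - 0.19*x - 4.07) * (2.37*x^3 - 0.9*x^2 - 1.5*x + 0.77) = -10.3806*x^5 + 3.4917*x^4 - 2.9049*x^3 + 0.575400000000001*x^2 + 5.9587*x - 3.1339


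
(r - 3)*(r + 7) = r^2 + 4*r - 21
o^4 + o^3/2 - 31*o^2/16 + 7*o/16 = o*(o - 1)*(o - 1/4)*(o + 7/4)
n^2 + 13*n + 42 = (n + 6)*(n + 7)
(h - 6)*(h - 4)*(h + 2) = h^3 - 8*h^2 + 4*h + 48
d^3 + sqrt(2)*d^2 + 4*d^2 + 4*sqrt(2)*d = d*(d + 4)*(d + sqrt(2))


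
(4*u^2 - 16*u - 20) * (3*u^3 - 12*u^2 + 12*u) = 12*u^5 - 96*u^4 + 180*u^3 + 48*u^2 - 240*u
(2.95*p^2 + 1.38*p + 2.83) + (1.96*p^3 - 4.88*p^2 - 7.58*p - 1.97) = 1.96*p^3 - 1.93*p^2 - 6.2*p + 0.86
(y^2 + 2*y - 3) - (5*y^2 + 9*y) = -4*y^2 - 7*y - 3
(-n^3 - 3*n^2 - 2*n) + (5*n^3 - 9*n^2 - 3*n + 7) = 4*n^3 - 12*n^2 - 5*n + 7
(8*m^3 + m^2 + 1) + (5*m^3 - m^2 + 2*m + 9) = 13*m^3 + 2*m + 10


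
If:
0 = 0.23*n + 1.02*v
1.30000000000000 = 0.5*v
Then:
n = -11.53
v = 2.60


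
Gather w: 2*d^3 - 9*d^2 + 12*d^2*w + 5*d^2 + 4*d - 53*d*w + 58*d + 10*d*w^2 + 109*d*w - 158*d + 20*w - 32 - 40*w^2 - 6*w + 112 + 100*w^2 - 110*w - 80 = 2*d^3 - 4*d^2 - 96*d + w^2*(10*d + 60) + w*(12*d^2 + 56*d - 96)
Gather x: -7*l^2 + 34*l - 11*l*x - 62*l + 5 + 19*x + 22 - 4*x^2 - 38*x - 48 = -7*l^2 - 28*l - 4*x^2 + x*(-11*l - 19) - 21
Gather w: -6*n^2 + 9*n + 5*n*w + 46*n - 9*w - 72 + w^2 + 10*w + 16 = -6*n^2 + 55*n + w^2 + w*(5*n + 1) - 56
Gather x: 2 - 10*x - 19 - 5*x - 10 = -15*x - 27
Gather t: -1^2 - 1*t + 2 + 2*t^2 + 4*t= 2*t^2 + 3*t + 1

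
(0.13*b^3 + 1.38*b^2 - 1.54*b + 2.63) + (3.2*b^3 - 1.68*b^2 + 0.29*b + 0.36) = 3.33*b^3 - 0.3*b^2 - 1.25*b + 2.99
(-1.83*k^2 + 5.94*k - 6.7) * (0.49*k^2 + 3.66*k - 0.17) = -0.8967*k^4 - 3.7872*k^3 + 18.7685*k^2 - 25.5318*k + 1.139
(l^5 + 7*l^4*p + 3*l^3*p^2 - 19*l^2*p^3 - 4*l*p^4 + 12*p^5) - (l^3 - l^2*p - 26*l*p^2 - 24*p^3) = l^5 + 7*l^4*p + 3*l^3*p^2 - l^3 - 19*l^2*p^3 + l^2*p - 4*l*p^4 + 26*l*p^2 + 12*p^5 + 24*p^3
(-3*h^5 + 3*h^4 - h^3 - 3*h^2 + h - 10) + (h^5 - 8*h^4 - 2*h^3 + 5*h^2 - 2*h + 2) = -2*h^5 - 5*h^4 - 3*h^3 + 2*h^2 - h - 8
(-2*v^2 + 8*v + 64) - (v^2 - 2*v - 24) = -3*v^2 + 10*v + 88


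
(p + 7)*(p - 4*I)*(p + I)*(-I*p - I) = -I*p^4 - 3*p^3 - 8*I*p^3 - 24*p^2 - 11*I*p^2 - 21*p - 32*I*p - 28*I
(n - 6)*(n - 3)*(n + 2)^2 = n^4 - 5*n^3 - 14*n^2 + 36*n + 72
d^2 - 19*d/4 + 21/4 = (d - 3)*(d - 7/4)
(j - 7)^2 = j^2 - 14*j + 49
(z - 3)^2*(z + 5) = z^3 - z^2 - 21*z + 45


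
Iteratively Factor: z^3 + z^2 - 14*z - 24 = (z + 3)*(z^2 - 2*z - 8) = (z + 2)*(z + 3)*(z - 4)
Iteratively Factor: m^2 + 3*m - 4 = (m + 4)*(m - 1)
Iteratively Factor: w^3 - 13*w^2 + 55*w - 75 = (w - 5)*(w^2 - 8*w + 15) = (w - 5)*(w - 3)*(w - 5)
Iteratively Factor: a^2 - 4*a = (a - 4)*(a)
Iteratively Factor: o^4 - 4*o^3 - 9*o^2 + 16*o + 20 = (o + 1)*(o^3 - 5*o^2 - 4*o + 20) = (o + 1)*(o + 2)*(o^2 - 7*o + 10) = (o - 2)*(o + 1)*(o + 2)*(o - 5)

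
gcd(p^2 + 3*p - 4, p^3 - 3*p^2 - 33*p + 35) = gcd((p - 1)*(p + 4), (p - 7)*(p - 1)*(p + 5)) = p - 1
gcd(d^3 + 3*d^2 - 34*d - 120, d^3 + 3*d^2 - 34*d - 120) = d^3 + 3*d^2 - 34*d - 120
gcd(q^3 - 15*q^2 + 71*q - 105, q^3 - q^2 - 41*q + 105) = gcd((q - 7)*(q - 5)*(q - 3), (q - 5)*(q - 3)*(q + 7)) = q^2 - 8*q + 15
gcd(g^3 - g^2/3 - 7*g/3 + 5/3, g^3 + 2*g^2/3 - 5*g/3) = g^2 + 2*g/3 - 5/3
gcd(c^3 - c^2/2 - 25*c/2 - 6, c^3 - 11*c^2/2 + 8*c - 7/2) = 1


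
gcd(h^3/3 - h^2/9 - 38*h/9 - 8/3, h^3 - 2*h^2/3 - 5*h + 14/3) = 1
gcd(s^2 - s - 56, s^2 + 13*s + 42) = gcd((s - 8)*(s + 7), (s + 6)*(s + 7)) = s + 7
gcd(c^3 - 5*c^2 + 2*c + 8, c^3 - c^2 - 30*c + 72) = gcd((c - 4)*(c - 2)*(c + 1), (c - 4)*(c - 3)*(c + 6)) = c - 4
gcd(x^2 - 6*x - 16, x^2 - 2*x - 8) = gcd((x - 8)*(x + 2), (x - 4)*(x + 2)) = x + 2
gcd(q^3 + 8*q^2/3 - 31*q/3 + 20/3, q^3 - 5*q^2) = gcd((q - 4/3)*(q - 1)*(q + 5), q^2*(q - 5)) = 1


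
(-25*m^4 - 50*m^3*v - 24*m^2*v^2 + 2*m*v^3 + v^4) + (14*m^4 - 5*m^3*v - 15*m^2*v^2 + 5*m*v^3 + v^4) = -11*m^4 - 55*m^3*v - 39*m^2*v^2 + 7*m*v^3 + 2*v^4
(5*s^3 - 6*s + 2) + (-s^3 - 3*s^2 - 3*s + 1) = 4*s^3 - 3*s^2 - 9*s + 3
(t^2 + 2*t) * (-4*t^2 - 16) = -4*t^4 - 8*t^3 - 16*t^2 - 32*t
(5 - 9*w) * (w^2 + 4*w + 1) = -9*w^3 - 31*w^2 + 11*w + 5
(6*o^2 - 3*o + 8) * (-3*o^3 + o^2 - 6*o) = -18*o^5 + 15*o^4 - 63*o^3 + 26*o^2 - 48*o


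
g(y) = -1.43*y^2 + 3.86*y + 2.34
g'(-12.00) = 38.18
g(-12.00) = -249.90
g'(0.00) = 3.86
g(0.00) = 2.34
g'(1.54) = -0.54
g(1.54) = 4.89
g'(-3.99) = 15.27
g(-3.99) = -35.83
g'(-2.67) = 11.50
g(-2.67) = -18.16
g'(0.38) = 2.77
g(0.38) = 3.60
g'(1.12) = 0.66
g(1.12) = 4.87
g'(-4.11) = 15.61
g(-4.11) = -37.68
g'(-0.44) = 5.12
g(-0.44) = 0.36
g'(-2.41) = 10.75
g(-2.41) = -15.27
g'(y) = 3.86 - 2.86*y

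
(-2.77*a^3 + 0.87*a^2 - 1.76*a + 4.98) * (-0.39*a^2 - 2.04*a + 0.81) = 1.0803*a^5 + 5.3115*a^4 - 3.3321*a^3 + 2.3529*a^2 - 11.5848*a + 4.0338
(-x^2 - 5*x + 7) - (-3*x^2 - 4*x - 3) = 2*x^2 - x + 10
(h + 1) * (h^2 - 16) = h^3 + h^2 - 16*h - 16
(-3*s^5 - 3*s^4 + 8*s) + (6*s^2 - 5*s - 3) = -3*s^5 - 3*s^4 + 6*s^2 + 3*s - 3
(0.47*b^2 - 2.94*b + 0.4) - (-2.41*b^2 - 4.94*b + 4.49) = 2.88*b^2 + 2.0*b - 4.09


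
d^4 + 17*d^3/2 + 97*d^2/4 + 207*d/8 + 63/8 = (d + 1/2)*(d + 3/2)*(d + 3)*(d + 7/2)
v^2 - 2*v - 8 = (v - 4)*(v + 2)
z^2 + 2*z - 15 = (z - 3)*(z + 5)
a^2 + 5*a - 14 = (a - 2)*(a + 7)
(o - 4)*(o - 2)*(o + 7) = o^3 + o^2 - 34*o + 56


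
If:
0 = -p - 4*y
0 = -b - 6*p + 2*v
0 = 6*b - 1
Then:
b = 1/6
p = -4*y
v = 1/12 - 12*y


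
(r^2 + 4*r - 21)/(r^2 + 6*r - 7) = (r - 3)/(r - 1)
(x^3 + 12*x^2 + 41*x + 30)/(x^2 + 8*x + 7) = (x^2 + 11*x + 30)/(x + 7)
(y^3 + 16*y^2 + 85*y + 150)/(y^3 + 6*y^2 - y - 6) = (y^2 + 10*y + 25)/(y^2 - 1)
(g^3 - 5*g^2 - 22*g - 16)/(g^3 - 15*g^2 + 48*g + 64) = (g + 2)/(g - 8)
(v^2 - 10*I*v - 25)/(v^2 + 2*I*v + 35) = (v - 5*I)/(v + 7*I)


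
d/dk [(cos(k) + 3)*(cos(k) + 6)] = -(2*cos(k) + 9)*sin(k)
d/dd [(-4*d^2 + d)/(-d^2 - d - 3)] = (5*d^2 + 24*d - 3)/(d^4 + 2*d^3 + 7*d^2 + 6*d + 9)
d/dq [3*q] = 3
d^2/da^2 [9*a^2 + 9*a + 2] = 18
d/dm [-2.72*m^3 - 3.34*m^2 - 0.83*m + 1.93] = -8.16*m^2 - 6.68*m - 0.83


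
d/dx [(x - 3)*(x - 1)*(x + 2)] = 3*x^2 - 4*x - 5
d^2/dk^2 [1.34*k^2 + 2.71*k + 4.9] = 2.68000000000000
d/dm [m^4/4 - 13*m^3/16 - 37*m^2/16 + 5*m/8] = m^3 - 39*m^2/16 - 37*m/8 + 5/8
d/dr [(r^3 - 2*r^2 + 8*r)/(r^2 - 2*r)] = (r^2 - 4*r - 4)/(r^2 - 4*r + 4)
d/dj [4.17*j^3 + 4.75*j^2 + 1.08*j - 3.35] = 12.51*j^2 + 9.5*j + 1.08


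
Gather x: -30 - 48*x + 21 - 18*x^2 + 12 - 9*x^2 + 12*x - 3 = -27*x^2 - 36*x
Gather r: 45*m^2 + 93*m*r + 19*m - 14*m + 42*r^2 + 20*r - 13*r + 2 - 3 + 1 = 45*m^2 + 5*m + 42*r^2 + r*(93*m + 7)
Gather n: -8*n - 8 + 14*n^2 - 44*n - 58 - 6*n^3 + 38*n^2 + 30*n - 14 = -6*n^3 + 52*n^2 - 22*n - 80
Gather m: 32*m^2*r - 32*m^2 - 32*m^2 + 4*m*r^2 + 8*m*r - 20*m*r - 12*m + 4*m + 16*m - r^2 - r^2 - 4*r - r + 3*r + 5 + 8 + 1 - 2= m^2*(32*r - 64) + m*(4*r^2 - 12*r + 8) - 2*r^2 - 2*r + 12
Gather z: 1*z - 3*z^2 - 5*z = -3*z^2 - 4*z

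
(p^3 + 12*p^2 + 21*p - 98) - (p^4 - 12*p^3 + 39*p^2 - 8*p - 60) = -p^4 + 13*p^3 - 27*p^2 + 29*p - 38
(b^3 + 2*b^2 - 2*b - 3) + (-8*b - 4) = b^3 + 2*b^2 - 10*b - 7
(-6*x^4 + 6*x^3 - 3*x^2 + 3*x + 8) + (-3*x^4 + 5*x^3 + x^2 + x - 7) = -9*x^4 + 11*x^3 - 2*x^2 + 4*x + 1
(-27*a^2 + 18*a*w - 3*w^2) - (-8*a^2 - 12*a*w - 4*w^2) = -19*a^2 + 30*a*w + w^2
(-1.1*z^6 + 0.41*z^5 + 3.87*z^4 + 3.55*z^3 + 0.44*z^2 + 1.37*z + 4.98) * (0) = 0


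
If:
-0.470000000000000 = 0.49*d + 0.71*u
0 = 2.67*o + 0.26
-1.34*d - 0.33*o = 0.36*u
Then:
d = 0.25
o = -0.10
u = -0.83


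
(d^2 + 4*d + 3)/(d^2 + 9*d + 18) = (d + 1)/(d + 6)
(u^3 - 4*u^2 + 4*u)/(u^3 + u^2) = (u^2 - 4*u + 4)/(u*(u + 1))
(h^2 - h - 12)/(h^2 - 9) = (h - 4)/(h - 3)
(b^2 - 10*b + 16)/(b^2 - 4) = (b - 8)/(b + 2)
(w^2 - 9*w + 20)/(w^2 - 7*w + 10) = (w - 4)/(w - 2)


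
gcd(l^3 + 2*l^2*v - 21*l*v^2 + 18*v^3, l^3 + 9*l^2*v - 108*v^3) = -l^2 - 3*l*v + 18*v^2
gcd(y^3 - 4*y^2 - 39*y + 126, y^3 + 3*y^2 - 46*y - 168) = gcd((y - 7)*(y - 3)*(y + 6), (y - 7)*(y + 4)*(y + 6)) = y^2 - y - 42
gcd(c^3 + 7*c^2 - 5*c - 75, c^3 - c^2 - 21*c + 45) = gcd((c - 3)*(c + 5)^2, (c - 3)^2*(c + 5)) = c^2 + 2*c - 15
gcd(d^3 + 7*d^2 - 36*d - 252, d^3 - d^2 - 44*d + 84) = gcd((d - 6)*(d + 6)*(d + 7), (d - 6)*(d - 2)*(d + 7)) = d^2 + d - 42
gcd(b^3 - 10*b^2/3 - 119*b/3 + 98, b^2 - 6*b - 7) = b - 7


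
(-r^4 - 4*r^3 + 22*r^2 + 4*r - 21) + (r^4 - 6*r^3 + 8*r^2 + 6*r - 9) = -10*r^3 + 30*r^2 + 10*r - 30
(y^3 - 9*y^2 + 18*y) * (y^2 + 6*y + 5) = y^5 - 3*y^4 - 31*y^3 + 63*y^2 + 90*y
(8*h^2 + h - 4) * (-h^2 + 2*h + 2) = -8*h^4 + 15*h^3 + 22*h^2 - 6*h - 8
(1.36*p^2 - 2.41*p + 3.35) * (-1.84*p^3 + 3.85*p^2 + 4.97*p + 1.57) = -2.5024*p^5 + 9.6704*p^4 - 8.6833*p^3 + 3.055*p^2 + 12.8658*p + 5.2595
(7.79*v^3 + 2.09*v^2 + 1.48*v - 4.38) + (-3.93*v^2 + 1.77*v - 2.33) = 7.79*v^3 - 1.84*v^2 + 3.25*v - 6.71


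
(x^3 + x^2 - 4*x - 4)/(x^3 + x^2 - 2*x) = (x^2 - x - 2)/(x*(x - 1))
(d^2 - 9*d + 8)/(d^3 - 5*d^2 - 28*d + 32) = 1/(d + 4)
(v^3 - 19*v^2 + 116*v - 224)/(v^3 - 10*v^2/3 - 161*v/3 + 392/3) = 3*(v^2 - 11*v + 28)/(3*v^2 + 14*v - 49)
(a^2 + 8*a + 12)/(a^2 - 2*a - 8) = (a + 6)/(a - 4)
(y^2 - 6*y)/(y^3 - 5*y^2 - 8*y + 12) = y/(y^2 + y - 2)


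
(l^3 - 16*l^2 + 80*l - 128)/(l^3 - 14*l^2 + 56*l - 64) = (l - 4)/(l - 2)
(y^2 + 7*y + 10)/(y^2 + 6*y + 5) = (y + 2)/(y + 1)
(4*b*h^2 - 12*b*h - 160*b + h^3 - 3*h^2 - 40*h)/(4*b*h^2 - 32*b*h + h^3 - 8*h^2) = (h + 5)/h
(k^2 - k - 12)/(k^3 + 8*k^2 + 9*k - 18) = (k - 4)/(k^2 + 5*k - 6)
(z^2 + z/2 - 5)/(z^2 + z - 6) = (z + 5/2)/(z + 3)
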